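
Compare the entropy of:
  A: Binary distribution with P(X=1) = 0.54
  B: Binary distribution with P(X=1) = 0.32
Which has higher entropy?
A

For binary distributions, entropy is maximized at p=0.5 and decreases as p moves toward 0 or 1.

H(A) = H(0.54) = 0.9954 bits
H(B) = H(0.32) = 0.9044 bits

Distribution A (p=0.54) is closer to uniform (p=0.5), so it has higher entropy.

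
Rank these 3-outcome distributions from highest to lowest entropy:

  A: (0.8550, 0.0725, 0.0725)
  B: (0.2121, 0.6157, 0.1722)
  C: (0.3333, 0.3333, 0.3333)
C > B > A

Key insight: Entropy is maximized by uniform distributions and minimized by concentrated distributions.

- Uniform distributions have maximum entropy log₂(3) = 1.5850 bits
- The more "peaked" or concentrated a distribution, the lower its entropy

Entropies:
  H(A) = 0.7422 bits
  H(B) = 1.3423 bits
  H(C) = 1.5850 bits

Ranking: C > B > A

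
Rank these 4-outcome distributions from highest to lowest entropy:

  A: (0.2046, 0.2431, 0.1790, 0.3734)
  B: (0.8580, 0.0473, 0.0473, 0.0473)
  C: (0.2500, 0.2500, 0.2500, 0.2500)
C > A > B

Key insight: Entropy is maximized by uniform distributions and minimized by concentrated distributions.

- Uniform distributions have maximum entropy log₂(4) = 2.0000 bits
- The more "peaked" or concentrated a distribution, the lower its entropy

Entropies:
  H(A) = 1.9392 bits
  H(B) = 0.8145 bits
  H(C) = 2.0000 bits

Ranking: C > A > B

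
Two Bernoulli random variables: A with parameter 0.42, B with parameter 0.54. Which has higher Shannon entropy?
B

For binary distributions, entropy is maximized at p=0.5 and decreases as p moves toward 0 or 1.

H(A) = H(0.42) = 0.9815 bits
H(B) = H(0.54) = 0.9954 bits

Distribution B (p=0.54) is closer to uniform (p=0.5), so it has higher entropy.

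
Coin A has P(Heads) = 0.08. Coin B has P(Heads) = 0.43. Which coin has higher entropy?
B

For binary distributions, entropy is maximized at p=0.5 and decreases as p moves toward 0 or 1.

H(A) = H(0.08) = 0.4022 bits
H(B) = H(0.43) = 0.9858 bits

Distribution B (p=0.43) is closer to uniform (p=0.5), so it has higher entropy.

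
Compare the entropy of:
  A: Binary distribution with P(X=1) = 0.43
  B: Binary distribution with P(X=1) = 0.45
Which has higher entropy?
B

For binary distributions, entropy is maximized at p=0.5 and decreases as p moves toward 0 or 1.

H(A) = H(0.43) = 0.9858 bits
H(B) = H(0.45) = 0.9928 bits

Distribution B (p=0.45) is closer to uniform (p=0.5), so it has higher entropy.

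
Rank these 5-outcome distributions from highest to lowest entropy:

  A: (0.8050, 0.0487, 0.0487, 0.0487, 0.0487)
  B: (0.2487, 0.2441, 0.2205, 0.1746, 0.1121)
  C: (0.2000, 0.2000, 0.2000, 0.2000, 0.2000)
C > B > A

Key insight: Entropy is maximized by uniform distributions and minimized by concentrated distributions.

- Uniform distributions have maximum entropy log₂(5) = 2.3219 bits
- The more "peaked" or concentrated a distribution, the lower its entropy

Entropies:
  H(A) = 1.1018 bits
  H(B) = 2.2703 bits
  H(C) = 2.3219 bits

Ranking: C > B > A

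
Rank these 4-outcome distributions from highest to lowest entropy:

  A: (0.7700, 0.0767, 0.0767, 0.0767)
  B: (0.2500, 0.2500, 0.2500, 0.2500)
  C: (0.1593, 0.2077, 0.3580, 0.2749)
B > C > A

Key insight: Entropy is maximized by uniform distributions and minimized by concentrated distributions.

- Uniform distributions have maximum entropy log₂(4) = 2.0000 bits
- The more "peaked" or concentrated a distribution, the lower its entropy

Entropies:
  H(A) = 1.1426 bits
  H(B) = 2.0000 bits
  H(C) = 1.9358 bits

Ranking: B > C > A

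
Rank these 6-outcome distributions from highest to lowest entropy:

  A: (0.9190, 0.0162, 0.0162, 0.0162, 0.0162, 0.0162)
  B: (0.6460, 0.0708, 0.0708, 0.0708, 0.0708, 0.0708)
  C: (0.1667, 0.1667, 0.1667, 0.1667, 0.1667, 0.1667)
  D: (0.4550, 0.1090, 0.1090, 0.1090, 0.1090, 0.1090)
C > D > B > A

Key insight: Entropy is maximized by uniform distributions and minimized by concentrated distributions.

Entropies:
  H(A) = 0.5938 bits
  H(B) = 1.7596 bits
  H(C) = 2.5850 bits
  H(D) = 2.2596 bits

Ranking: C > D > B > A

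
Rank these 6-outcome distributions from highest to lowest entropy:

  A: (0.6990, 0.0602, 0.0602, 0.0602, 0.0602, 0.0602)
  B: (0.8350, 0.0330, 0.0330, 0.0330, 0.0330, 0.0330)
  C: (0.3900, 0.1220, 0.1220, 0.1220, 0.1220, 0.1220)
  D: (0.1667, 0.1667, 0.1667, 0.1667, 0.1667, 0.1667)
D > C > A > B

Key insight: Entropy is maximized by uniform distributions and minimized by concentrated distributions.

Entropies:
  H(A) = 1.5814 bits
  H(B) = 1.0293 bits
  H(C) = 2.3812 bits
  H(D) = 2.5850 bits

Ranking: D > C > A > B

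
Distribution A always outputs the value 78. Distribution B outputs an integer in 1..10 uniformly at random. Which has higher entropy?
B

A is deterministic, so H(A) = 0. B is uniform over 10 outcomes, so H(B) = log₂(10) = 3.322 bits. Any distribution with genuine randomness has higher entropy than a deterministic one.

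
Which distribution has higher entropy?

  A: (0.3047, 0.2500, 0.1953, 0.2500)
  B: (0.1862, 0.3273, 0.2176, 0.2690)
A

Both distributions are close to uniform, making this a harder comparison.

H(A) = 1.9826 bits
H(B) = 1.9672 bits

The distribution closer to uniform has higher entropy.
Answer: A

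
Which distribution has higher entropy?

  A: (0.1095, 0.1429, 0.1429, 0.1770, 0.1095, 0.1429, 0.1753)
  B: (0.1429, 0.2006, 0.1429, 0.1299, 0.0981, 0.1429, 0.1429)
A

Both distributions are close to uniform, making this a harder comparison.

H(A) = 2.7847 bits
H(B) = 2.7802 bits

The distribution closer to uniform has higher entropy.
Answer: A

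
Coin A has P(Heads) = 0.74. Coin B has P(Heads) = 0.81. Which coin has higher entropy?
A

For binary distributions, entropy is maximized at p=0.5 and decreases as p moves toward 0 or 1.

H(A) = H(0.74) = 0.8267 bits
H(B) = H(0.81) = 0.7015 bits

Distribution A (p=0.74) is closer to uniform (p=0.5), so it has higher entropy.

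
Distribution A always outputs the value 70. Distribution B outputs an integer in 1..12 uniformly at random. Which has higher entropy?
B

A is deterministic, so H(A) = 0. B is uniform over 12 outcomes, so H(B) = log₂(12) = 3.585 bits. Any distribution with genuine randomness has higher entropy than a deterministic one.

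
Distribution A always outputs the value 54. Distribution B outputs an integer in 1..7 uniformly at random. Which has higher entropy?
B

A is deterministic, so H(A) = 0. B is uniform over 7 outcomes, so H(B) = log₂(7) = 2.807 bits. Any distribution with genuine randomness has higher entropy than a deterministic one.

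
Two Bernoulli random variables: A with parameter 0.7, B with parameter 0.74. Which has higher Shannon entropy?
A

For binary distributions, entropy is maximized at p=0.5 and decreases as p moves toward 0 or 1.

H(A) = H(0.7) = 0.8813 bits
H(B) = H(0.74) = 0.8267 bits

Distribution A (p=0.7) is closer to uniform (p=0.5), so it has higher entropy.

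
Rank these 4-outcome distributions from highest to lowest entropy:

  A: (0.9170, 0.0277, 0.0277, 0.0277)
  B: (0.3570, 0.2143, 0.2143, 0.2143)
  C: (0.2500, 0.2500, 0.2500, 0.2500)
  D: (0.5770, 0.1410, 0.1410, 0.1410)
C > B > D > A

Key insight: Entropy is maximized by uniform distributions and minimized by concentrated distributions.

Entropies:
  H(A) = 0.5442 bits
  H(B) = 1.9593 bits
  H(C) = 2.0000 bits
  H(D) = 1.6533 bits

Ranking: C > B > D > A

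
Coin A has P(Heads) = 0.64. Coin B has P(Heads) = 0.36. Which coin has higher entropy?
Equal

For binary distributions, entropy is maximized at p=0.5 and decreases as p moves toward 0 or 1.

H(A) = H(0.64) = 0.9427 bits
H(B) = H(0.36) = 0.9427 bits

Both distributions are equally far from uniform (|0.64-0.5| = |0.36-0.5|), so they have the same entropy.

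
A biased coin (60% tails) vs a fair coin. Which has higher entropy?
Fair coin

The fair coin is uniform (p=0.5), maximizing binary entropy at 1 bit. The biased coin has H(0.60) ≈ 0.971 bits — its outcome is more predictable, so its entropy is lower.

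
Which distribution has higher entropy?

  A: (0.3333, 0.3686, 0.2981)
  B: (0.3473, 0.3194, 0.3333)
B

Both distributions are close to uniform, making this a harder comparison.

H(A) = 1.5796 bits
H(B) = 1.5841 bits

The distribution closer to uniform has higher entropy.
Answer: B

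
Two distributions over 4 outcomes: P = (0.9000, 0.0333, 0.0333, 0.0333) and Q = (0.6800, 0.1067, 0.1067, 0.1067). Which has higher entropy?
Q

P is highly concentrated on one outcome (90%), making it nearly deterministic. Q spreads its mass more evenly (max 68%). The more spread-out distribution has higher entropy: H(P) ≈ 0.627 bits, H(Q) ≈ 1.412 bits.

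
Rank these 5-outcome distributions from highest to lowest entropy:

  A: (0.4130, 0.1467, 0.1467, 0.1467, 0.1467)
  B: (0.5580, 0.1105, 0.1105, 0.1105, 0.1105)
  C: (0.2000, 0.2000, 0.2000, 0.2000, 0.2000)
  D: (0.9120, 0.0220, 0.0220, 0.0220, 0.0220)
C > A > B > D

Key insight: Entropy is maximized by uniform distributions and minimized by concentrated distributions.

Entropies:
  H(A) = 2.1520 bits
  H(B) = 1.8743 bits
  H(C) = 2.3219 bits
  H(D) = 0.6058 bits

Ranking: C > A > B > D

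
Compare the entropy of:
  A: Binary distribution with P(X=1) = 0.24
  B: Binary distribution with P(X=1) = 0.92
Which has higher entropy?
A

For binary distributions, entropy is maximized at p=0.5 and decreases as p moves toward 0 or 1.

H(A) = H(0.24) = 0.7950 bits
H(B) = H(0.92) = 0.4022 bits

Distribution A (p=0.24) is closer to uniform (p=0.5), so it has higher entropy.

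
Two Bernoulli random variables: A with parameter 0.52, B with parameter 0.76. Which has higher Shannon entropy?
A

For binary distributions, entropy is maximized at p=0.5 and decreases as p moves toward 0 or 1.

H(A) = H(0.52) = 0.9988 bits
H(B) = H(0.76) = 0.7950 bits

Distribution A (p=0.52) is closer to uniform (p=0.5), so it has higher entropy.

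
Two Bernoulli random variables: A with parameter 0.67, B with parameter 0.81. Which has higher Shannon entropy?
A

For binary distributions, entropy is maximized at p=0.5 and decreases as p moves toward 0 or 1.

H(A) = H(0.67) = 0.9149 bits
H(B) = H(0.81) = 0.7015 bits

Distribution A (p=0.67) is closer to uniform (p=0.5), so it has higher entropy.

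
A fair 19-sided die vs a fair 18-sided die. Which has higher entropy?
19-sided die

Both are uniform distributions; for uniform over n outcomes, H = log₂(n). H(19-sided) = log₂(19) = 4.248 bits and H(18-sided) = log₂(18) = 4.170 bits. More outcomes in a uniform distribution means higher entropy.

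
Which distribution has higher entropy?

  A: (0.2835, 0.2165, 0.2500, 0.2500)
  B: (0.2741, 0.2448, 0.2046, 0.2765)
A

Both distributions are close to uniform, making this a harder comparison.

H(A) = 1.9935 bits
H(B) = 1.9900 bits

The distribution closer to uniform has higher entropy.
Answer: A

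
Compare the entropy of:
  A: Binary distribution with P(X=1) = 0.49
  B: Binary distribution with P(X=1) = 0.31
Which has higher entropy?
A

For binary distributions, entropy is maximized at p=0.5 and decreases as p moves toward 0 or 1.

H(A) = H(0.49) = 0.9997 bits
H(B) = H(0.31) = 0.8932 bits

Distribution A (p=0.49) is closer to uniform (p=0.5), so it has higher entropy.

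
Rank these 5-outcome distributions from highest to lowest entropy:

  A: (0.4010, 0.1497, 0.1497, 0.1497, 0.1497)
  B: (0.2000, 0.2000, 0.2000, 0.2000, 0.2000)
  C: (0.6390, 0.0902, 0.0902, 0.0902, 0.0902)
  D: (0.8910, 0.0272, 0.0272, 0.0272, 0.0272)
B > A > C > D

Key insight: Entropy is maximized by uniform distributions and minimized by concentrated distributions.

Entropies:
  H(A) = 2.1695 bits
  H(B) = 2.3219 bits
  H(C) = 1.6655 bits
  H(D) = 0.7149 bits

Ranking: B > A > C > D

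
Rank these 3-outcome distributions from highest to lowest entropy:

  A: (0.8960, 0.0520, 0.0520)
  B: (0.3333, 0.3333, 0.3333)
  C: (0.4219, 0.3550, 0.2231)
B > C > A

Key insight: Entropy is maximized by uniform distributions and minimized by concentrated distributions.

- Uniform distributions have maximum entropy log₂(3) = 1.5850 bits
- The more "peaked" or concentrated a distribution, the lower its entropy

Entropies:
  H(A) = 0.5855 bits
  H(B) = 1.5850 bits
  H(C) = 1.5385 bits

Ranking: B > C > A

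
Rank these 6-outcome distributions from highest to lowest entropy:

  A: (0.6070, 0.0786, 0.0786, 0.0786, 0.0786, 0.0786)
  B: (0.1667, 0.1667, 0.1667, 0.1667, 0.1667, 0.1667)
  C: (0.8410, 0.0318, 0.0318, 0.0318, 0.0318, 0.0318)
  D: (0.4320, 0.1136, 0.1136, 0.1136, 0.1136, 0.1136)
B > D > A > C

Key insight: Entropy is maximized by uniform distributions and minimized by concentrated distributions.

Entropies:
  H(A) = 1.8792 bits
  H(B) = 2.5850 bits
  H(C) = 1.0011 bits
  H(D) = 2.3055 bits

Ranking: B > D > A > C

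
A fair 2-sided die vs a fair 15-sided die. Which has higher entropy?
15-sided die

Both are uniform distributions; for uniform over n outcomes, H = log₂(n). H(2-sided) = log₂(2) = 1.000 bits and H(15-sided) = log₂(15) = 3.907 bits. More outcomes in a uniform distribution means higher entropy.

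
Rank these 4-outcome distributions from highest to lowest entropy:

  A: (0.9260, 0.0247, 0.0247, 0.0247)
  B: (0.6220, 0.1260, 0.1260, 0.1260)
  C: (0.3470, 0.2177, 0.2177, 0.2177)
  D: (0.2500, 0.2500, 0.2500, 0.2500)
D > C > B > A

Key insight: Entropy is maximized by uniform distributions and minimized by concentrated distributions.

Entropies:
  H(A) = 0.4980 bits
  H(B) = 1.5557 bits
  H(C) = 1.9663 bits
  H(D) = 2.0000 bits

Ranking: D > C > B > A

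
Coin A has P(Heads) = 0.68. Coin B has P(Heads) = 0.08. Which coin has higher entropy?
A

For binary distributions, entropy is maximized at p=0.5 and decreases as p moves toward 0 or 1.

H(A) = H(0.68) = 0.9044 bits
H(B) = H(0.08) = 0.4022 bits

Distribution A (p=0.68) is closer to uniform (p=0.5), so it has higher entropy.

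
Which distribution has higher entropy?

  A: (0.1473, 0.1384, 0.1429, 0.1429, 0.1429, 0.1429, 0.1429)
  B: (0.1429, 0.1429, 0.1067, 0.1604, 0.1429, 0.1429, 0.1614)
A

Both distributions are close to uniform, making this a harder comparison.

H(A) = 2.8072 bits
H(B) = 2.7970 bits

The distribution closer to uniform has higher entropy.
Answer: A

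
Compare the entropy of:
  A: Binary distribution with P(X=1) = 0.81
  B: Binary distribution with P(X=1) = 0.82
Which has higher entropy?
A

For binary distributions, entropy is maximized at p=0.5 and decreases as p moves toward 0 or 1.

H(A) = H(0.81) = 0.7015 bits
H(B) = H(0.82) = 0.6801 bits

Distribution A (p=0.81) is closer to uniform (p=0.5), so it has higher entropy.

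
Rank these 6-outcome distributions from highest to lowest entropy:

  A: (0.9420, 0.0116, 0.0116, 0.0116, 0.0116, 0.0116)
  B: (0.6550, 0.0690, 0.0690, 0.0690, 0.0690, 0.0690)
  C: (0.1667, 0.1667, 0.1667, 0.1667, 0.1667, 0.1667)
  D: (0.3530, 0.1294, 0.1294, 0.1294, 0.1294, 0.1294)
C > D > B > A

Key insight: Entropy is maximized by uniform distributions and minimized by concentrated distributions.

Entropies:
  H(A) = 0.4541 bits
  H(B) = 1.7306 bits
  H(C) = 2.5850 bits
  H(D) = 2.4390 bits

Ranking: C > D > B > A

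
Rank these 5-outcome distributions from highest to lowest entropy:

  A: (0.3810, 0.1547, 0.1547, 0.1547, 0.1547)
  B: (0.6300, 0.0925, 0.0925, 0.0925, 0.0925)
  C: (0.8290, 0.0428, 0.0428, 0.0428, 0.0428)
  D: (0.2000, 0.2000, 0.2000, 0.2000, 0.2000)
D > A > B > C

Key insight: Entropy is maximized by uniform distributions and minimized by concentrated distributions.

Entropies:
  H(A) = 2.1967 bits
  H(B) = 1.6907 bits
  H(C) = 1.0020 bits
  H(D) = 2.3219 bits

Ranking: D > A > B > C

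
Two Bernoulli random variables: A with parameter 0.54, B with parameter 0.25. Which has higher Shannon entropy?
A

For binary distributions, entropy is maximized at p=0.5 and decreases as p moves toward 0 or 1.

H(A) = H(0.54) = 0.9954 bits
H(B) = H(0.25) = 0.8113 bits

Distribution A (p=0.54) is closer to uniform (p=0.5), so it has higher entropy.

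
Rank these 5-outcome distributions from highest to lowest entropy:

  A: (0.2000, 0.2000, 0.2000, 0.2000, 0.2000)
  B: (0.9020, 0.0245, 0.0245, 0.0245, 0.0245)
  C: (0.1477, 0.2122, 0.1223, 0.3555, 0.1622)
A > C > B

Key insight: Entropy is maximized by uniform distributions and minimized by concentrated distributions.

- Uniform distributions have maximum entropy log₂(5) = 2.3219 bits
- The more "peaked" or concentrated a distribution, the lower its entropy

Entropies:
  H(A) = 2.3219 bits
  H(B) = 0.6586 bits
  H(C) = 2.2090 bits

Ranking: A > C > B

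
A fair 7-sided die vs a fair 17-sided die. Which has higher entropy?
17-sided die

Both are uniform distributions; for uniform over n outcomes, H = log₂(n). H(7-sided) = log₂(7) = 2.807 bits and H(17-sided) = log₂(17) = 4.087 bits. More outcomes in a uniform distribution means higher entropy.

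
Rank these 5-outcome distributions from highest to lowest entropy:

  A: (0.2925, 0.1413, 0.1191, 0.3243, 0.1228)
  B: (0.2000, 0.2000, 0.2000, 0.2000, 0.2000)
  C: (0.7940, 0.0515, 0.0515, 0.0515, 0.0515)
B > A > C

Key insight: Entropy is maximized by uniform distributions and minimized by concentrated distributions.

- Uniform distributions have maximum entropy log₂(5) = 2.3219 bits
- The more "peaked" or concentrated a distribution, the lower its entropy

Entropies:
  H(A) = 2.1816 bits
  H(B) = 2.3219 bits
  H(C) = 1.1458 bits

Ranking: B > A > C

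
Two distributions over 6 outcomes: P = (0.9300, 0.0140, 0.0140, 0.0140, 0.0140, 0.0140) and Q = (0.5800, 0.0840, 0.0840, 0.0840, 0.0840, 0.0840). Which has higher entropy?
Q

P is highly concentrated on one outcome (93%), making it nearly deterministic. Q spreads its mass more evenly (max 58%). The more spread-out distribution has higher entropy: H(P) ≈ 0.528 bits, H(Q) ≈ 1.957 bits.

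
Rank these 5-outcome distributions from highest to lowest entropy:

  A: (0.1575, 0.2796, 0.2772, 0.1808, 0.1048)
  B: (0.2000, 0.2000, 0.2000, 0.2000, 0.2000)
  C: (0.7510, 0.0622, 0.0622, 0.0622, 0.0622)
B > A > C

Key insight: Entropy is maximized by uniform distributions and minimized by concentrated distributions.

- Uniform distributions have maximum entropy log₂(5) = 2.3219 bits
- The more "peaked" or concentrated a distribution, the lower its entropy

Entropies:
  H(A) = 2.2345 bits
  H(B) = 2.3219 bits
  H(C) = 1.3077 bits

Ranking: B > A > C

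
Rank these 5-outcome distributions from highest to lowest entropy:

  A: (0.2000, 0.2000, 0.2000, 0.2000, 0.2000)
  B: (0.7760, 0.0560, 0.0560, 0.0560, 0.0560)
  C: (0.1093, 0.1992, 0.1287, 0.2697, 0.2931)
A > C > B

Key insight: Entropy is maximized by uniform distributions and minimized by concentrated distributions.

- Uniform distributions have maximum entropy log₂(5) = 2.3219 bits
- The more "peaked" or concentrated a distribution, the lower its entropy

Entropies:
  H(A) = 2.3219 bits
  H(B) = 1.2154 bits
  H(C) = 2.2223 bits

Ranking: A > C > B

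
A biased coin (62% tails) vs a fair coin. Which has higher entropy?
Fair coin

The fair coin is uniform (p=0.5), maximizing binary entropy at 1 bit. The biased coin has H(0.62) ≈ 0.958 bits — its outcome is more predictable, so its entropy is lower.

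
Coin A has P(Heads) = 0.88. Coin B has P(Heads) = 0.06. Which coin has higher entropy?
A

For binary distributions, entropy is maximized at p=0.5 and decreases as p moves toward 0 or 1.

H(A) = H(0.88) = 0.5294 bits
H(B) = H(0.06) = 0.3274 bits

Distribution A (p=0.88) is closer to uniform (p=0.5), so it has higher entropy.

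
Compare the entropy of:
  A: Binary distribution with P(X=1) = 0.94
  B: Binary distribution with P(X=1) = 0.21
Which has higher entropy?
B

For binary distributions, entropy is maximized at p=0.5 and decreases as p moves toward 0 or 1.

H(A) = H(0.94) = 0.3274 bits
H(B) = H(0.21) = 0.7415 bits

Distribution B (p=0.21) is closer to uniform (p=0.5), so it has higher entropy.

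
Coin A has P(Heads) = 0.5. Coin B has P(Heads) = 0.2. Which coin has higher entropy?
A

For binary distributions, entropy is maximized at p=0.5 and decreases as p moves toward 0 or 1.

H(A) = H(0.5) = 1.0000 bits
H(B) = H(0.2) = 0.7219 bits

Distribution A (p=0.5) is closer to uniform (p=0.5), so it has higher entropy.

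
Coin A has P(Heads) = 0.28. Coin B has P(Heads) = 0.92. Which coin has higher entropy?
A

For binary distributions, entropy is maximized at p=0.5 and decreases as p moves toward 0 or 1.

H(A) = H(0.28) = 0.8555 bits
H(B) = H(0.92) = 0.4022 bits

Distribution A (p=0.28) is closer to uniform (p=0.5), so it has higher entropy.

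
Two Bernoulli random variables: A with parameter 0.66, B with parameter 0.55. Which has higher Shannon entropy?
B

For binary distributions, entropy is maximized at p=0.5 and decreases as p moves toward 0 or 1.

H(A) = H(0.66) = 0.9248 bits
H(B) = H(0.55) = 0.9928 bits

Distribution B (p=0.55) is closer to uniform (p=0.5), so it has higher entropy.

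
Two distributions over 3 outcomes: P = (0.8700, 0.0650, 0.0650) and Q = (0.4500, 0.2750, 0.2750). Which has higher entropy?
Q

P is highly concentrated on one outcome (87%), making it nearly deterministic. Q spreads its mass more evenly (max 45%). The more spread-out distribution has higher entropy: H(P) ≈ 0.687 bits, H(Q) ≈ 1.543 bits.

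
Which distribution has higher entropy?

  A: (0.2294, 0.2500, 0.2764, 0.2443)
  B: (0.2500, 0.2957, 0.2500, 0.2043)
A

Both distributions are close to uniform, making this a harder comparison.

H(A) = 1.9967 bits
H(B) = 1.9879 bits

The distribution closer to uniform has higher entropy.
Answer: A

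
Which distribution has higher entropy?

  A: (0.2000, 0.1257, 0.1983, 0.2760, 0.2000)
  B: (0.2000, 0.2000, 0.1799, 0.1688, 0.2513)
B

Both distributions are close to uniform, making this a harder comparison.

H(A) = 2.2804 bits
H(B) = 2.3080 bits

The distribution closer to uniform has higher entropy.
Answer: B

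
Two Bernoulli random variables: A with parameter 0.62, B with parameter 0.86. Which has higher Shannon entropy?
A

For binary distributions, entropy is maximized at p=0.5 and decreases as p moves toward 0 or 1.

H(A) = H(0.62) = 0.9580 bits
H(B) = H(0.86) = 0.5842 bits

Distribution A (p=0.62) is closer to uniform (p=0.5), so it has higher entropy.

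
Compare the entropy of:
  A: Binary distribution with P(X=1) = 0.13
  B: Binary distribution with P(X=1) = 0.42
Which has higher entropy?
B

For binary distributions, entropy is maximized at p=0.5 and decreases as p moves toward 0 or 1.

H(A) = H(0.13) = 0.5574 bits
H(B) = H(0.42) = 0.9815 bits

Distribution B (p=0.42) is closer to uniform (p=0.5), so it has higher entropy.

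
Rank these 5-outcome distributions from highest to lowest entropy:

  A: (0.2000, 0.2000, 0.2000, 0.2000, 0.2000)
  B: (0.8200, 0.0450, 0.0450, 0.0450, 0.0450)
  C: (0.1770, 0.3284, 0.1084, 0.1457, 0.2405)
A > C > B

Key insight: Entropy is maximized by uniform distributions and minimized by concentrated distributions.

- Uniform distributions have maximum entropy log₂(5) = 2.3219 bits
- The more "peaked" or concentrated a distribution, the lower its entropy

Entropies:
  H(A) = 2.3219 bits
  H(B) = 1.0401 bits
  H(C) = 2.2166 bits

Ranking: A > C > B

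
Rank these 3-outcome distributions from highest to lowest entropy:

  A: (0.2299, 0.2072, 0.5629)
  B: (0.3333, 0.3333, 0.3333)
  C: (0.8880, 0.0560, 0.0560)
B > A > C

Key insight: Entropy is maximized by uniform distributions and minimized by concentrated distributions.

- Uniform distributions have maximum entropy log₂(3) = 1.5850 bits
- The more "peaked" or concentrated a distribution, the lower its entropy

Entropies:
  H(A) = 1.4248 bits
  H(B) = 1.5850 bits
  H(C) = 0.6179 bits

Ranking: B > A > C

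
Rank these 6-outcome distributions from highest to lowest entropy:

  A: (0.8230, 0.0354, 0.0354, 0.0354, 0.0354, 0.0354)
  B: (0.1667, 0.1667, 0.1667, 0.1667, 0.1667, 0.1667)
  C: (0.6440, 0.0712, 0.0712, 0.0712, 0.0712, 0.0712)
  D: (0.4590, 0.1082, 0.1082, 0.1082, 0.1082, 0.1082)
B > D > C > A

Key insight: Entropy is maximized by uniform distributions and minimized by concentrated distributions.

Entropies:
  H(A) = 1.0845 bits
  H(B) = 2.5850 bits
  H(C) = 1.7659 bits
  H(D) = 2.2513 bits

Ranking: B > D > C > A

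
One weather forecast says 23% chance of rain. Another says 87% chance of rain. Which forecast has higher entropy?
23% forecast

Treat each forecast as a Bernoulli distribution. Binary entropy is maximized at p=0.5 and falls off symmetrically toward 0 or 1. The 23% forecast is closer to 50%, so it is more uncertain. H(23%) ≈ 0.778 bits, H(87%) ≈ 0.557 bits.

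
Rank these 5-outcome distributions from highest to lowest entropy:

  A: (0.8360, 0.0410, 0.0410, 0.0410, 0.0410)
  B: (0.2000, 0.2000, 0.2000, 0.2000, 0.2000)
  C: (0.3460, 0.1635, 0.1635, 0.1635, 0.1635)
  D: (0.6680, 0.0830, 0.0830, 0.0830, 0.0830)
B > C > D > A

Key insight: Entropy is maximized by uniform distributions and minimized by concentrated distributions.

Entropies:
  H(A) = 0.9718 bits
  H(B) = 2.3219 bits
  H(C) = 2.2384 bits
  H(D) = 1.5810 bits

Ranking: B > C > D > A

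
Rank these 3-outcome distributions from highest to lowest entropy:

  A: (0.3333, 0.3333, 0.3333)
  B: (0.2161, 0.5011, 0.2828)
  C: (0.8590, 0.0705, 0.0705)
A > B > C

Key insight: Entropy is maximized by uniform distributions and minimized by concentrated distributions.

- Uniform distributions have maximum entropy log₂(3) = 1.5850 bits
- The more "peaked" or concentrated a distribution, the lower its entropy

Entropies:
  H(A) = 1.5850 bits
  H(B) = 1.4924 bits
  H(C) = 0.7279 bits

Ranking: A > B > C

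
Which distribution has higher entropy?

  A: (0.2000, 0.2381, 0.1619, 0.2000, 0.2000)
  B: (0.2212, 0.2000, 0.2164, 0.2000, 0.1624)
B

Both distributions are close to uniform, making this a harder comparison.

H(A) = 2.3114 bits
H(B) = 2.3140 bits

The distribution closer to uniform has higher entropy.
Answer: B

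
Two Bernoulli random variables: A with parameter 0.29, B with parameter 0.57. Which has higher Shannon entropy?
B

For binary distributions, entropy is maximized at p=0.5 and decreases as p moves toward 0 or 1.

H(A) = H(0.29) = 0.8687 bits
H(B) = H(0.57) = 0.9858 bits

Distribution B (p=0.57) is closer to uniform (p=0.5), so it has higher entropy.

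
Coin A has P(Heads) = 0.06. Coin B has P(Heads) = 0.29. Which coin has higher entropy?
B

For binary distributions, entropy is maximized at p=0.5 and decreases as p moves toward 0 or 1.

H(A) = H(0.06) = 0.3274 bits
H(B) = H(0.29) = 0.8687 bits

Distribution B (p=0.29) is closer to uniform (p=0.5), so it has higher entropy.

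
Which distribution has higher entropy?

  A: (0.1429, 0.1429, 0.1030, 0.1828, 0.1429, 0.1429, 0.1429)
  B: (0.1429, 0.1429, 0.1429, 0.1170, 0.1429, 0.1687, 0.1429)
B

Both distributions are close to uniform, making this a harder comparison.

H(A) = 2.7911 bits
H(B) = 2.8006 bits

The distribution closer to uniform has higher entropy.
Answer: B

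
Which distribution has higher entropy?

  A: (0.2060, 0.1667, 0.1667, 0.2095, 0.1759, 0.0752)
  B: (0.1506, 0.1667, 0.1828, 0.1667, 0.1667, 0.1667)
B

Both distributions are close to uniform, making this a harder comparison.

H(A) = 2.5254 bits
H(B) = 2.5827 bits

The distribution closer to uniform has higher entropy.
Answer: B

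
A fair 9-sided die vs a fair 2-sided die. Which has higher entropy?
9-sided die

Both are uniform distributions; for uniform over n outcomes, H = log₂(n). H(9-sided) = log₂(9) = 3.170 bits and H(2-sided) = log₂(2) = 1.000 bits. More outcomes in a uniform distribution means higher entropy.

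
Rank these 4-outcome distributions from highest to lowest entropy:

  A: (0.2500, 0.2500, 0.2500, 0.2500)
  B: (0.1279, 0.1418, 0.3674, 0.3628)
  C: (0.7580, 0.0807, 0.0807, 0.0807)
A > B > C

Key insight: Entropy is maximized by uniform distributions and minimized by concentrated distributions.

- Uniform distributions have maximum entropy log₂(4) = 2.0000 bits
- The more "peaked" or concentrated a distribution, the lower its entropy

Entropies:
  H(A) = 2.0000 bits
  H(B) = 1.8406 bits
  H(C) = 1.1819 bits

Ranking: A > B > C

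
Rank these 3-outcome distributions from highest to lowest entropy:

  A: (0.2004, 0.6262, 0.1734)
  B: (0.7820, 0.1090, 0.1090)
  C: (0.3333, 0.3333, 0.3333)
C > A > B

Key insight: Entropy is maximized by uniform distributions and minimized by concentrated distributions.

- Uniform distributions have maximum entropy log₂(3) = 1.5850 bits
- The more "peaked" or concentrated a distribution, the lower its entropy

Entropies:
  H(A) = 1.3259 bits
  H(B) = 0.9745 bits
  H(C) = 1.5850 bits

Ranking: C > A > B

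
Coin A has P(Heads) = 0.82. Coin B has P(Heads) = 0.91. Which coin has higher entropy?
A

For binary distributions, entropy is maximized at p=0.5 and decreases as p moves toward 0 or 1.

H(A) = H(0.82) = 0.6801 bits
H(B) = H(0.91) = 0.4365 bits

Distribution A (p=0.82) is closer to uniform (p=0.5), so it has higher entropy.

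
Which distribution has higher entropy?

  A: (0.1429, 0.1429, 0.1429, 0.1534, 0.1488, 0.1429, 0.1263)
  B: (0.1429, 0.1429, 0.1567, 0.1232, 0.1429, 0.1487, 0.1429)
A

Both distributions are close to uniform, making this a harder comparison.

H(A) = 2.8052 bits
H(B) = 2.8042 bits

The distribution closer to uniform has higher entropy.
Answer: A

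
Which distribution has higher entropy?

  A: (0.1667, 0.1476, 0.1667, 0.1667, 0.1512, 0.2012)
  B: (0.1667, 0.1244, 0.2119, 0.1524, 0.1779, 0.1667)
A

Both distributions are close to uniform, making this a harder comparison.

H(A) = 2.5774 bits
H(B) = 2.5669 bits

The distribution closer to uniform has higher entropy.
Answer: A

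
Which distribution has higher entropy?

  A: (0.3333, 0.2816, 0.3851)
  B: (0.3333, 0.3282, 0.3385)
B

Both distributions are close to uniform, making this a harder comparison.

H(A) = 1.5733 bits
H(B) = 1.5848 bits

The distribution closer to uniform has higher entropy.
Answer: B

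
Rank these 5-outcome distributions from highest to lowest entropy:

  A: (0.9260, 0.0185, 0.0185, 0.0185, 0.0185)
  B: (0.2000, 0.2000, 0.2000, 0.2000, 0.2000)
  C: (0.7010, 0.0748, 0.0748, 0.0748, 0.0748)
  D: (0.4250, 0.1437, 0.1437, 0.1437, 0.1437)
B > D > C > A

Key insight: Entropy is maximized by uniform distributions and minimized by concentrated distributions.

Entropies:
  H(A) = 0.5287 bits
  H(B) = 2.3219 bits
  H(C) = 1.4781 bits
  H(D) = 2.1337 bits

Ranking: B > D > C > A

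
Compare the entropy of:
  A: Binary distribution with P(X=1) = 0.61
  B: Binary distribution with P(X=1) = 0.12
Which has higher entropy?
A

For binary distributions, entropy is maximized at p=0.5 and decreases as p moves toward 0 or 1.

H(A) = H(0.61) = 0.9648 bits
H(B) = H(0.12) = 0.5294 bits

Distribution A (p=0.61) is closer to uniform (p=0.5), so it has higher entropy.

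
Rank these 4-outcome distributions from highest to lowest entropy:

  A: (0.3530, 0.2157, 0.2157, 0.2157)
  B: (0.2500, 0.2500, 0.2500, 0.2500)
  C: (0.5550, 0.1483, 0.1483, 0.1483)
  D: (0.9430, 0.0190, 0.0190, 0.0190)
B > A > C > D

Key insight: Entropy is maximized by uniform distributions and minimized by concentrated distributions.

Entropies:
  H(A) = 1.9622 bits
  H(B) = 2.0000 bits
  H(C) = 1.6966 bits
  H(D) = 0.4058 bits

Ranking: B > A > C > D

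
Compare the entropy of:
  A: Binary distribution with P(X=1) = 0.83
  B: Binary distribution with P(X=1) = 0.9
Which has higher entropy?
A

For binary distributions, entropy is maximized at p=0.5 and decreases as p moves toward 0 or 1.

H(A) = H(0.83) = 0.6577 bits
H(B) = H(0.9) = 0.4690 bits

Distribution A (p=0.83) is closer to uniform (p=0.5), so it has higher entropy.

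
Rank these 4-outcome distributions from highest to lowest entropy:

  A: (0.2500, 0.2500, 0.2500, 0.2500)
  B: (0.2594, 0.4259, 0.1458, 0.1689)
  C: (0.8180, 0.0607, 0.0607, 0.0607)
A > B > C

Key insight: Entropy is maximized by uniform distributions and minimized by concentrated distributions.

- Uniform distributions have maximum entropy log₂(4) = 2.0000 bits
- The more "peaked" or concentrated a distribution, the lower its entropy

Entropies:
  H(A) = 2.0000 bits
  H(B) = 1.8678 bits
  H(C) = 0.9729 bits

Ranking: A > B > C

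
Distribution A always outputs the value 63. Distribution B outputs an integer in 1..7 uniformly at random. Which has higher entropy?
B

A is deterministic, so H(A) = 0. B is uniform over 7 outcomes, so H(B) = log₂(7) = 2.807 bits. Any distribution with genuine randomness has higher entropy than a deterministic one.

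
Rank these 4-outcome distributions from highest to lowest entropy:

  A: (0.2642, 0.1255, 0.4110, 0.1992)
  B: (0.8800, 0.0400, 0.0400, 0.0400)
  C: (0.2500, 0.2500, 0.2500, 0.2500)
C > A > B

Key insight: Entropy is maximized by uniform distributions and minimized by concentrated distributions.

- Uniform distributions have maximum entropy log₂(4) = 2.0000 bits
- The more "peaked" or concentrated a distribution, the lower its entropy

Entropies:
  H(A) = 1.8741 bits
  H(B) = 0.7196 bits
  H(C) = 2.0000 bits

Ranking: C > A > B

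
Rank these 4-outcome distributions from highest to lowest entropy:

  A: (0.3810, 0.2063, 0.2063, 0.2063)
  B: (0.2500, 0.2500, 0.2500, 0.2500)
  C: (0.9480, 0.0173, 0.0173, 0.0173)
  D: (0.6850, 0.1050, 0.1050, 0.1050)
B > A > D > C

Key insight: Entropy is maximized by uniform distributions and minimized by concentrated distributions.

Entropies:
  H(A) = 1.9398 bits
  H(B) = 2.0000 bits
  H(C) = 0.3773 bits
  H(D) = 1.3981 bits

Ranking: B > A > D > C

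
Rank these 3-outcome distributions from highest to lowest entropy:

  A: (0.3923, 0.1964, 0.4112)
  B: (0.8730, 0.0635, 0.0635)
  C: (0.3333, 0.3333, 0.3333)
C > A > B

Key insight: Entropy is maximized by uniform distributions and minimized by concentrated distributions.

- Uniform distributions have maximum entropy log₂(3) = 1.5850 bits
- The more "peaked" or concentrated a distribution, the lower its entropy

Entropies:
  H(A) = 1.5180 bits
  H(B) = 0.6762 bits
  H(C) = 1.5850 bits

Ranking: C > A > B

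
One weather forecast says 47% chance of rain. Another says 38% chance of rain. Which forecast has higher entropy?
47% forecast

Treat each forecast as a Bernoulli distribution. Binary entropy is maximized at p=0.5 and falls off symmetrically toward 0 or 1. The 47% forecast is closer to 50%, so it is more uncertain. H(47%) ≈ 0.997 bits, H(38%) ≈ 0.958 bits.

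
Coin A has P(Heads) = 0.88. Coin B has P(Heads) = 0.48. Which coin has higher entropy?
B

For binary distributions, entropy is maximized at p=0.5 and decreases as p moves toward 0 or 1.

H(A) = H(0.88) = 0.5294 bits
H(B) = H(0.48) = 0.9988 bits

Distribution B (p=0.48) is closer to uniform (p=0.5), so it has higher entropy.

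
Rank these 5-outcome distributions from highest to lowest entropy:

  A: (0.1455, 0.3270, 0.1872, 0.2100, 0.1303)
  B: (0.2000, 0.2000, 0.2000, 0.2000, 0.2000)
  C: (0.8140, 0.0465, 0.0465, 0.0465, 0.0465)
B > A > C

Key insight: Entropy is maximized by uniform distributions and minimized by concentrated distributions.

- Uniform distributions have maximum entropy log₂(5) = 2.3219 bits
- The more "peaked" or concentrated a distribution, the lower its entropy

Entropies:
  H(A) = 2.2404 bits
  H(B) = 2.3219 bits
  H(C) = 1.0650 bits

Ranking: B > A > C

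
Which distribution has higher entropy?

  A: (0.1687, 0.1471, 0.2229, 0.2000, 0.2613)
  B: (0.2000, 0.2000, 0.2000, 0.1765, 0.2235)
B

Both distributions are close to uniform, making this a harder comparison.

H(A) = 2.2929 bits
H(B) = 2.3179 bits

The distribution closer to uniform has higher entropy.
Answer: B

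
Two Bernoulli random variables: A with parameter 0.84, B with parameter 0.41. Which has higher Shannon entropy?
B

For binary distributions, entropy is maximized at p=0.5 and decreases as p moves toward 0 or 1.

H(A) = H(0.84) = 0.6343 bits
H(B) = H(0.41) = 0.9765 bits

Distribution B (p=0.41) is closer to uniform (p=0.5), so it has higher entropy.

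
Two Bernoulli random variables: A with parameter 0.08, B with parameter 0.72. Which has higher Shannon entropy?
B

For binary distributions, entropy is maximized at p=0.5 and decreases as p moves toward 0 or 1.

H(A) = H(0.08) = 0.4022 bits
H(B) = H(0.72) = 0.8555 bits

Distribution B (p=0.72) is closer to uniform (p=0.5), so it has higher entropy.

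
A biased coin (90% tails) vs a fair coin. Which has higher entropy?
Fair coin

The fair coin is uniform (p=0.5), maximizing binary entropy at 1 bit. The biased coin has H(0.90) ≈ 0.469 bits — its outcome is more predictable, so its entropy is lower.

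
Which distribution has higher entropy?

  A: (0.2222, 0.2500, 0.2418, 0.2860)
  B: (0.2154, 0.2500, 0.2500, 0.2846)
A

Both distributions are close to uniform, making this a harder comparison.

H(A) = 1.9939 bits
H(B) = 1.9931 bits

The distribution closer to uniform has higher entropy.
Answer: A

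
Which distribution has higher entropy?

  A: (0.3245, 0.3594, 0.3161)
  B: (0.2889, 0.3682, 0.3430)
A

Both distributions are close to uniform, making this a harder comparison.

H(A) = 1.5827 bits
H(B) = 1.5777 bits

The distribution closer to uniform has higher entropy.
Answer: A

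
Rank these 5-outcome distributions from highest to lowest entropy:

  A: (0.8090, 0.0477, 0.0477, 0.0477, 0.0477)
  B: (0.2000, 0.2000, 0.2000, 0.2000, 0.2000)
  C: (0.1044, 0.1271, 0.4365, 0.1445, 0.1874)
B > C > A

Key insight: Entropy is maximized by uniform distributions and minimized by concentrated distributions.

- Uniform distributions have maximum entropy log₂(5) = 2.3219 bits
- The more "peaked" or concentrated a distribution, the lower its entropy

Entropies:
  H(A) = 1.0856 bits
  H(B) = 2.3219 bits
  H(C) = 2.0966 bits

Ranking: B > C > A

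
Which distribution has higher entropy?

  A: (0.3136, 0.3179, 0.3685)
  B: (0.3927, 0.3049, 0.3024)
A

Both distributions are close to uniform, making this a harder comparison.

H(A) = 1.5810 bits
H(B) = 1.5738 bits

The distribution closer to uniform has higher entropy.
Answer: A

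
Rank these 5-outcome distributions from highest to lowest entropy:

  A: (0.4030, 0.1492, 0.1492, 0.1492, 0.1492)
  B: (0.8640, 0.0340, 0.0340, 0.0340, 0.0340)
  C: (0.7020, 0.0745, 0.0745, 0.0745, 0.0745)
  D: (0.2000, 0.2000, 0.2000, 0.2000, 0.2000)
D > A > C > B

Key insight: Entropy is maximized by uniform distributions and minimized by concentrated distributions.

Entropies:
  H(A) = 2.1667 bits
  H(B) = 0.8457 bits
  H(C) = 1.4748 bits
  H(D) = 2.3219 bits

Ranking: D > A > C > B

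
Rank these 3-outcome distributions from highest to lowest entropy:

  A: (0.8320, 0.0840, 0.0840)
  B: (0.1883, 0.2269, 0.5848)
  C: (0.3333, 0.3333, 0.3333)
C > B > A

Key insight: Entropy is maximized by uniform distributions and minimized by concentrated distributions.

- Uniform distributions have maximum entropy log₂(3) = 1.5850 bits
- The more "peaked" or concentrated a distribution, the lower its entropy

Entropies:
  H(A) = 0.8211 bits
  H(B) = 1.3917 bits
  H(C) = 1.5850 bits

Ranking: C > B > A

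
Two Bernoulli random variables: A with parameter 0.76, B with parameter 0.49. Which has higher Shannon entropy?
B

For binary distributions, entropy is maximized at p=0.5 and decreases as p moves toward 0 or 1.

H(A) = H(0.76) = 0.7950 bits
H(B) = H(0.49) = 0.9997 bits

Distribution B (p=0.49) is closer to uniform (p=0.5), so it has higher entropy.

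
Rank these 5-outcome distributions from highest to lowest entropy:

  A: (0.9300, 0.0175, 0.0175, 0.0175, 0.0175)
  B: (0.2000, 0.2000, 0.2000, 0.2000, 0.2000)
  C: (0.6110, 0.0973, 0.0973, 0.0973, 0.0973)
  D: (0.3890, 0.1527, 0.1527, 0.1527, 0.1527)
B > D > C > A

Key insight: Entropy is maximized by uniform distributions and minimized by concentrated distributions.

Entropies:
  H(A) = 0.5059 bits
  H(B) = 2.3219 bits
  H(C) = 1.7422 bits
  H(D) = 2.1862 bits

Ranking: B > D > C > A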